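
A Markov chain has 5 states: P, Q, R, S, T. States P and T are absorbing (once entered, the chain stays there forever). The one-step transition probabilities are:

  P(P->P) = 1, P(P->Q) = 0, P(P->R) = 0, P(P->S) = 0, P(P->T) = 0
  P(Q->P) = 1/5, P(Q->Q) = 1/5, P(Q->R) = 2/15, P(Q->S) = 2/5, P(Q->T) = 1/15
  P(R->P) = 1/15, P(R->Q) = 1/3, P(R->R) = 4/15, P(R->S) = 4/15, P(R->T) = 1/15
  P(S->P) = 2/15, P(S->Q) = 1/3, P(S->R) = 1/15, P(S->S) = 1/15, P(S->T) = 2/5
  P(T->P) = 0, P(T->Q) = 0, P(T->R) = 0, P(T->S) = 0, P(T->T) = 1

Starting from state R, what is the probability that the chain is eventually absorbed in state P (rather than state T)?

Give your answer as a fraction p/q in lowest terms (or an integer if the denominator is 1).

Answer: 47/105

Derivation:
Let a_i = P(absorbed in P | start in state i).
Boundary conditions: a_P = 1, a_T = 0.
For each transient state i, a_i = sum_j P(i->j) * a_j:
  a_Q = 1/5*a_P + 1/5*a_Q + 2/15*a_R + 2/5*a_S + 1/15*a_T
  a_R = 1/15*a_P + 1/3*a_Q + 4/15*a_R + 4/15*a_S + 1/15*a_T
  a_S = 2/15*a_P + 1/3*a_Q + 1/15*a_R + 1/15*a_S + 2/5*a_T

Substituting a_P = 1 and a_T = 0, rearrange to (I - Q) a = r where r[i] = P(i -> P):
  [4/5, -2/15, -2/5] . (a_Q, a_R, a_S) = 1/5
  [-1/3, 11/15, -4/15] . (a_Q, a_R, a_S) = 1/15
  [-1/3, -1/15, 14/15] . (a_Q, a_R, a_S) = 2/15

Solving yields:
  a_Q = 158/315
  a_R = 47/105
  a_S = 223/630

Starting state is R, so the absorption probability is a_R = 47/105.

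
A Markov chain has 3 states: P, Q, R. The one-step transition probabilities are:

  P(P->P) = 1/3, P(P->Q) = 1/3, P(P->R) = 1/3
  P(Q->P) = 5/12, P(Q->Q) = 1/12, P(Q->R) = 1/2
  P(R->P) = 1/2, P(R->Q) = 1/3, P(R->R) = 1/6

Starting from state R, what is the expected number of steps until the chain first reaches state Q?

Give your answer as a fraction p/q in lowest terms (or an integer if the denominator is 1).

Answer: 3

Derivation:
Let h_i = expected steps to first reach Q from state i.
Boundary: h_Q = 0.
First-step equations for the other states:
  h_P = 1 + 1/3*h_P + 1/3*h_Q + 1/3*h_R
  h_R = 1 + 1/2*h_P + 1/3*h_Q + 1/6*h_R

Substituting h_Q = 0 and rearranging gives the linear system (I - Q) h = 1:
  [2/3, -1/3] . (h_P, h_R) = 1
  [-1/2, 5/6] . (h_P, h_R) = 1

Solving yields:
  h_P = 3
  h_R = 3

Starting state is R, so the expected hitting time is h_R = 3.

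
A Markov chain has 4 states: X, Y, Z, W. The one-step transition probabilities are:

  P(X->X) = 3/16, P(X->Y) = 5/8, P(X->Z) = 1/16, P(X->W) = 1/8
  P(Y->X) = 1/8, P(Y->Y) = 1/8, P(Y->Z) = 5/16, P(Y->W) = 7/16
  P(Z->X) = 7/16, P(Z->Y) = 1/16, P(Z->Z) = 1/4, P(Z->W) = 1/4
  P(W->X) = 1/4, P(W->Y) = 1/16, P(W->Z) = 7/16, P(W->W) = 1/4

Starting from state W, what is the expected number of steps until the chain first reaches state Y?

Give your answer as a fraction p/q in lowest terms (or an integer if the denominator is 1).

Let h_i = expected steps to first reach Y from state i.
Boundary: h_Y = 0.
First-step equations for the other states:
  h_X = 1 + 3/16*h_X + 5/8*h_Y + 1/16*h_Z + 1/8*h_W
  h_Z = 1 + 7/16*h_X + 1/16*h_Y + 1/4*h_Z + 1/4*h_W
  h_W = 1 + 1/4*h_X + 1/16*h_Y + 7/16*h_Z + 1/4*h_W

Substituting h_Y = 0 and rearranging gives the linear system (I - Q) h = 1:
  [13/16, -1/16, -1/8] . (h_X, h_Z, h_W) = 1
  [-7/16, 3/4, -1/4] . (h_X, h_Z, h_W) = 1
  [-1/4, -7/16, 3/4] . (h_X, h_Z, h_W) = 1

Solving yields:
  h_X = 1360/607
  h_Z = 2512/607
  h_W = 2728/607

Starting state is W, so the expected hitting time is h_W = 2728/607.

Answer: 2728/607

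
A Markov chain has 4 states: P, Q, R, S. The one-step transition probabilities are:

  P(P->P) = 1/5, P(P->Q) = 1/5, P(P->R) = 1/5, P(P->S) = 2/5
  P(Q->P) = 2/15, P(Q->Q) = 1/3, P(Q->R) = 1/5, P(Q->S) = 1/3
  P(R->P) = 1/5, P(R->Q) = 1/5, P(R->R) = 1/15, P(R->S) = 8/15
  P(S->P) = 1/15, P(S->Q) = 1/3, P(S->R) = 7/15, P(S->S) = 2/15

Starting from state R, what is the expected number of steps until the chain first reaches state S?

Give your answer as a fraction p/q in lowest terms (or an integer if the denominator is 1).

Let h_i = expected steps to first reach S from state i.
Boundary: h_S = 0.
First-step equations for the other states:
  h_P = 1 + 1/5*h_P + 1/5*h_Q + 1/5*h_R + 2/5*h_S
  h_Q = 1 + 2/15*h_P + 1/3*h_Q + 1/5*h_R + 1/3*h_S
  h_R = 1 + 1/5*h_P + 1/5*h_Q + 1/15*h_R + 8/15*h_S

Substituting h_S = 0 and rearranging gives the linear system (I - Q) h = 1:
  [4/5, -1/5, -1/5] . (h_P, h_Q, h_R) = 1
  [-2/15, 2/3, -1/5] . (h_P, h_Q, h_R) = 1
  [-1/5, -1/5, 14/15] . (h_P, h_Q, h_R) = 1

Solving yields:
  h_P = 1105/451
  h_Q = 1190/451
  h_R = 975/451

Starting state is R, so the expected hitting time is h_R = 975/451.

Answer: 975/451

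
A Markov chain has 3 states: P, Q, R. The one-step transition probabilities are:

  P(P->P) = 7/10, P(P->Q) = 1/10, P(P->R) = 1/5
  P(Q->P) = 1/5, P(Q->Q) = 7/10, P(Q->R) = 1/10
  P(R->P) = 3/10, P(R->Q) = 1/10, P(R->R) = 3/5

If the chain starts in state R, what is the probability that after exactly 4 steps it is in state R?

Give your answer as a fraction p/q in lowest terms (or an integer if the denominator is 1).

Answer: 807/2500

Derivation:
Computing P^4 by repeated multiplication:
P^1 =
  P: [7/10, 1/10, 1/5]
  Q: [1/5, 7/10, 1/10]
  R: [3/10, 1/10, 3/5]
P^2 =
  P: [57/100, 4/25, 27/100]
  Q: [31/100, 13/25, 17/100]
  R: [41/100, 4/25, 43/100]
P^3 =
  P: [64/125, 49/250, 73/250]
  Q: [93/250, 103/250, 27/125]
  R: [56/125, 49/250, 89/250]
P^4 =
  P: [1213/2500, 136/625, 743/2500]
  Q: [1019/2500, 217/625, 613/2500]
  R: [1149/2500, 136/625, 807/2500]

(P^4)[R -> R] = 807/2500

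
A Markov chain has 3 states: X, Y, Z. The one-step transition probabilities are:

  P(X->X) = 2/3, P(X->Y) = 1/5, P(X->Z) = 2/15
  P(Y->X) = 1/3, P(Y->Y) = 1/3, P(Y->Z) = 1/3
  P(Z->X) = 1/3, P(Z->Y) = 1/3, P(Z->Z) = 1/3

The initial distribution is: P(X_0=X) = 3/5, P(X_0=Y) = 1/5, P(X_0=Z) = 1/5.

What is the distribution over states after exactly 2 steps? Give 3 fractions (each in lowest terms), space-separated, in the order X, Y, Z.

Propagating the distribution step by step (d_{t+1} = d_t * P):
d_0 = (X=3/5, Y=1/5, Z=1/5)
  d_1[X] = 3/5*2/3 + 1/5*1/3 + 1/5*1/3 = 8/15
  d_1[Y] = 3/5*1/5 + 1/5*1/3 + 1/5*1/3 = 19/75
  d_1[Z] = 3/5*2/15 + 1/5*1/3 + 1/5*1/3 = 16/75
d_1 = (X=8/15, Y=19/75, Z=16/75)
  d_2[X] = 8/15*2/3 + 19/75*1/3 + 16/75*1/3 = 23/45
  d_2[Y] = 8/15*1/5 + 19/75*1/3 + 16/75*1/3 = 59/225
  d_2[Z] = 8/15*2/15 + 19/75*1/3 + 16/75*1/3 = 17/75
d_2 = (X=23/45, Y=59/225, Z=17/75)

Answer: 23/45 59/225 17/75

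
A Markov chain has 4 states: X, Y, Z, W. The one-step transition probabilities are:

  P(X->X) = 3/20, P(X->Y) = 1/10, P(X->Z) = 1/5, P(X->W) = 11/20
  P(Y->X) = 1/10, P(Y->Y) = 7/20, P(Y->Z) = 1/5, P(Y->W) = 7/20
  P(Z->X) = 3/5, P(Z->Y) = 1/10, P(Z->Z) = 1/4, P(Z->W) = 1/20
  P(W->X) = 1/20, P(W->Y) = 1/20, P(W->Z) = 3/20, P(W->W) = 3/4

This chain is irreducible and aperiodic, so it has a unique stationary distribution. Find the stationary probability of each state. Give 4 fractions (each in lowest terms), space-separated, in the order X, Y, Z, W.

The stationary distribution satisfies pi = pi * P, i.e.:
  pi_X = 3/20*pi_X + 1/10*pi_Y + 3/5*pi_Z + 1/20*pi_W
  pi_Y = 1/10*pi_X + 7/20*pi_Y + 1/10*pi_Z + 1/20*pi_W
  pi_Z = 1/5*pi_X + 1/5*pi_Y + 1/4*pi_Z + 3/20*pi_W
  pi_W = 11/20*pi_X + 7/20*pi_Y + 1/20*pi_Z + 3/4*pi_W
with normalization: pi_X + pi_Y + pi_Z + pi_W = 1.

Using the first 3 balance equations plus normalization, the linear system A*pi = b is:
  [-17/20, 1/10, 3/5, 1/20] . pi = 0
  [1/10, -13/20, 1/10, 1/20] . pi = 0
  [1/5, 1/5, -3/4, 3/20] . pi = 0
  [1, 1, 1, 1] . pi = 1

Solving yields:
  pi_X = 745/4334
  pi_Y = 419/4334
  pi_Z = 787/4334
  pi_W = 2383/4334

Verification (pi * P):
  745/4334*3/20 + 419/4334*1/10 + 787/4334*3/5 + 2383/4334*1/20 = 745/4334 = pi_X  (ok)
  745/4334*1/10 + 419/4334*7/20 + 787/4334*1/10 + 2383/4334*1/20 = 419/4334 = pi_Y  (ok)
  745/4334*1/5 + 419/4334*1/5 + 787/4334*1/4 + 2383/4334*3/20 = 787/4334 = pi_Z  (ok)
  745/4334*11/20 + 419/4334*7/20 + 787/4334*1/20 + 2383/4334*3/4 = 2383/4334 = pi_W  (ok)

Answer: 745/4334 419/4334 787/4334 2383/4334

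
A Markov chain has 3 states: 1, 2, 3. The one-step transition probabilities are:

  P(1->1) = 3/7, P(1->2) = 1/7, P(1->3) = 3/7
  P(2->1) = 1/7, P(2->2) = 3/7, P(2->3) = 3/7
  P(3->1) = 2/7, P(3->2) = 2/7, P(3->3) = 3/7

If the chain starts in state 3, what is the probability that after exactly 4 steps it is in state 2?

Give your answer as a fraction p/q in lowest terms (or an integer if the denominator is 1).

Computing P^4 by repeated multiplication:
P^1 =
  1: [3/7, 1/7, 3/7]
  2: [1/7, 3/7, 3/7]
  3: [2/7, 2/7, 3/7]
P^2 =
  1: [16/49, 12/49, 3/7]
  2: [12/49, 16/49, 3/7]
  3: [2/7, 2/7, 3/7]
P^3 =
  1: [102/343, 94/343, 3/7]
  2: [94/343, 102/343, 3/7]
  3: [2/7, 2/7, 3/7]
P^4 =
  1: [694/2401, 678/2401, 3/7]
  2: [678/2401, 694/2401, 3/7]
  3: [2/7, 2/7, 3/7]

(P^4)[3 -> 2] = 2/7

Answer: 2/7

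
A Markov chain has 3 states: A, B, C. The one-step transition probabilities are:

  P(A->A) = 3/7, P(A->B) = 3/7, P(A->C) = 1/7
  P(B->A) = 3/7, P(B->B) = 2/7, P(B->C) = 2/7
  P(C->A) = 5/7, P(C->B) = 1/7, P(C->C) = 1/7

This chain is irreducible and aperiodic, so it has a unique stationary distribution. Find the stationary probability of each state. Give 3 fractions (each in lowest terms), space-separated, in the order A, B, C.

Answer: 14/29 19/58 11/58

Derivation:
The stationary distribution satisfies pi = pi * P, i.e.:
  pi_A = 3/7*pi_A + 3/7*pi_B + 5/7*pi_C
  pi_B = 3/7*pi_A + 2/7*pi_B + 1/7*pi_C
  pi_C = 1/7*pi_A + 2/7*pi_B + 1/7*pi_C
with normalization: pi_A + pi_B + pi_C = 1.

Using the first 2 balance equations plus normalization, the linear system A*pi = b is:
  [-4/7, 3/7, 5/7] . pi = 0
  [3/7, -5/7, 1/7] . pi = 0
  [1, 1, 1] . pi = 1

Solving yields:
  pi_A = 14/29
  pi_B = 19/58
  pi_C = 11/58

Verification (pi * P):
  14/29*3/7 + 19/58*3/7 + 11/58*5/7 = 14/29 = pi_A  (ok)
  14/29*3/7 + 19/58*2/7 + 11/58*1/7 = 19/58 = pi_B  (ok)
  14/29*1/7 + 19/58*2/7 + 11/58*1/7 = 11/58 = pi_C  (ok)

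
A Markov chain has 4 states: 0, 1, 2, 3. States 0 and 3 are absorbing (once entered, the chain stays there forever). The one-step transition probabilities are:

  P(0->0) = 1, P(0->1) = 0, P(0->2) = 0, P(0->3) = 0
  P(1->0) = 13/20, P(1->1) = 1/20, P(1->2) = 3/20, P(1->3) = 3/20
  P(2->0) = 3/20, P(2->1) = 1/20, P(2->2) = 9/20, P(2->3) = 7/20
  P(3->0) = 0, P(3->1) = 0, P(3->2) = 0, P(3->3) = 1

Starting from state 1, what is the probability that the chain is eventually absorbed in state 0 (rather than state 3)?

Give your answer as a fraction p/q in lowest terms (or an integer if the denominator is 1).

Answer: 76/103

Derivation:
Let a_i = P(absorbed in 0 | start in state i).
Boundary conditions: a_0 = 1, a_3 = 0.
For each transient state i, a_i = sum_j P(i->j) * a_j:
  a_1 = 13/20*a_0 + 1/20*a_1 + 3/20*a_2 + 3/20*a_3
  a_2 = 3/20*a_0 + 1/20*a_1 + 9/20*a_2 + 7/20*a_3

Substituting a_0 = 1 and a_3 = 0, rearrange to (I - Q) a = r where r[i] = P(i -> 0):
  [19/20, -3/20] . (a_1, a_2) = 13/20
  [-1/20, 11/20] . (a_1, a_2) = 3/20

Solving yields:
  a_1 = 76/103
  a_2 = 35/103

Starting state is 1, so the absorption probability is a_1 = 76/103.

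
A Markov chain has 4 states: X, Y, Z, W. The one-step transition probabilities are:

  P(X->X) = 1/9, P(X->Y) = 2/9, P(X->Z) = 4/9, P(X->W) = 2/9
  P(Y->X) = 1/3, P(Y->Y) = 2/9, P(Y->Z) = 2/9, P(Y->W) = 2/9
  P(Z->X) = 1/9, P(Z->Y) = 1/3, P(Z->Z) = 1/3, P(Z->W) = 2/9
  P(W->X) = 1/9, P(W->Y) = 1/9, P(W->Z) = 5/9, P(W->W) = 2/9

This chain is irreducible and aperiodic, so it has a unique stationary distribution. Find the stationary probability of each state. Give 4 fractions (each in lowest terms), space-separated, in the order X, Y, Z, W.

The stationary distribution satisfies pi = pi * P, i.e.:
  pi_X = 1/9*pi_X + 1/3*pi_Y + 1/9*pi_Z + 1/9*pi_W
  pi_Y = 2/9*pi_X + 2/9*pi_Y + 1/3*pi_Z + 1/9*pi_W
  pi_Z = 4/9*pi_X + 2/9*pi_Y + 1/3*pi_Z + 5/9*pi_W
  pi_W = 2/9*pi_X + 2/9*pi_Y + 2/9*pi_Z + 2/9*pi_W
with normalization: pi_X + pi_Y + pi_Z + pi_W = 1.

Using the first 3 balance equations plus normalization, the linear system A*pi = b is:
  [-8/9, 1/3, 1/9, 1/9] . pi = 0
  [2/9, -7/9, 1/3, 1/9] . pi = 0
  [4/9, 2/9, -2/3, 5/9] . pi = 0
  [1, 1, 1, 1] . pi = 1

Solving yields:
  pi_X = 34/207
  pi_Y = 11/46
  pi_Z = 155/414
  pi_W = 2/9

Verification (pi * P):
  34/207*1/9 + 11/46*1/3 + 155/414*1/9 + 2/9*1/9 = 34/207 = pi_X  (ok)
  34/207*2/9 + 11/46*2/9 + 155/414*1/3 + 2/9*1/9 = 11/46 = pi_Y  (ok)
  34/207*4/9 + 11/46*2/9 + 155/414*1/3 + 2/9*5/9 = 155/414 = pi_Z  (ok)
  34/207*2/9 + 11/46*2/9 + 155/414*2/9 + 2/9*2/9 = 2/9 = pi_W  (ok)

Answer: 34/207 11/46 155/414 2/9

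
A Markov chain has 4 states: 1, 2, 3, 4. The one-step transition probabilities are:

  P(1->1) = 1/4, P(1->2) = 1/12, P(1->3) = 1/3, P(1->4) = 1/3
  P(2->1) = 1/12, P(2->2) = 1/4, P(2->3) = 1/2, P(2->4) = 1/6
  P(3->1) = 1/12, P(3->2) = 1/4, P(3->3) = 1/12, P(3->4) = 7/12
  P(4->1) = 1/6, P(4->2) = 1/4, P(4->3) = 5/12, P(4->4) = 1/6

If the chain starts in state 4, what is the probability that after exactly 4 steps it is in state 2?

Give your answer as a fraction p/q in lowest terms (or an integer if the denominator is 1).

Computing P^4 by repeated multiplication:
P^1 =
  1: [1/4, 1/12, 1/3, 1/3]
  2: [1/12, 1/4, 1/2, 1/6]
  3: [1/12, 1/4, 1/12, 7/12]
  4: [1/6, 1/4, 5/12, 1/6]
P^2 =
  1: [11/72, 5/24, 7/24, 25/72]
  2: [1/9, 17/72, 19/72, 7/18]
  3: [7/48, 17/72, 29/72, 31/144]
  4: [1/8, 2/9, 41/144, 53/144]
P^3 =
  1: [119/864, 97/432, 35/108, 271/864]
  2: [29/216, 25/108, 293/864, 85/288]
  3: [217/1728, 65/288, 167/576, 155/432]
  4: [233/1728, 11/48, 95/288, 529/1728]
P^4 =
  1: [1373/10368, 1177/5184, 3275/10368, 187/576]
  2: [1351/10368, 295/1296, 101/324, 3425/10368]
  3: [1391/10368, 2375/10368, 6809/20736, 6395/20736]
  4: [2723/20736, 2359/10368, 6523/20736, 1693/5184]

(P^4)[4 -> 2] = 2359/10368

Answer: 2359/10368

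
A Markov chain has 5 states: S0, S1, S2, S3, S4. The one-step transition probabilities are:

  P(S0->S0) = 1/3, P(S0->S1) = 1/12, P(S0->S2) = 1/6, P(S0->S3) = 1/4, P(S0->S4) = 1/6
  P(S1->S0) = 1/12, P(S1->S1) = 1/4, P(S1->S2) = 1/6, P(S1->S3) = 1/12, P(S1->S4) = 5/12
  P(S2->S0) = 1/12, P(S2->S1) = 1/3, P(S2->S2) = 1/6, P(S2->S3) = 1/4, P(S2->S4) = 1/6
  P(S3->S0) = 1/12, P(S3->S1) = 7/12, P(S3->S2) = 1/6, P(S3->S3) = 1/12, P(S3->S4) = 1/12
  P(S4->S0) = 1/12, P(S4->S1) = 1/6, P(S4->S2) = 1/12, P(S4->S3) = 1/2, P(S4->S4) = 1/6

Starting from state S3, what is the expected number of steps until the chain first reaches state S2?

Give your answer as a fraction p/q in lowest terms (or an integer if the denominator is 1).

Let h_i = expected steps to first reach S2 from state i.
Boundary: h_S2 = 0.
First-step equations for the other states:
  h_S0 = 1 + 1/3*h_S0 + 1/12*h_S1 + 1/6*h_S2 + 1/4*h_S3 + 1/6*h_S4
  h_S1 = 1 + 1/12*h_S0 + 1/4*h_S1 + 1/6*h_S2 + 1/12*h_S3 + 5/12*h_S4
  h_S3 = 1 + 1/12*h_S0 + 7/12*h_S1 + 1/6*h_S2 + 1/12*h_S3 + 1/12*h_S4
  h_S4 = 1 + 1/12*h_S0 + 1/6*h_S1 + 1/12*h_S2 + 1/2*h_S3 + 1/6*h_S4

Substituting h_S2 = 0 and rearranging gives the linear system (I - Q) h = 1:
  [2/3, -1/12, -1/4, -1/6] . (h_S0, h_S1, h_S3, h_S4) = 1
  [-1/12, 3/4, -1/12, -5/12] . (h_S0, h_S1, h_S3, h_S4) = 1
  [-1/12, -7/12, 11/12, -1/12] . (h_S0, h_S1, h_S3, h_S4) = 1
  [-1/12, -1/6, -1/2, 5/6] . (h_S0, h_S1, h_S3, h_S4) = 1

Solving yields:
  h_S0 = 5268/785
  h_S1 = 1080/157
  h_S3 = 5292/785
  h_S4 = 5724/785

Starting state is S3, so the expected hitting time is h_S3 = 5292/785.

Answer: 5292/785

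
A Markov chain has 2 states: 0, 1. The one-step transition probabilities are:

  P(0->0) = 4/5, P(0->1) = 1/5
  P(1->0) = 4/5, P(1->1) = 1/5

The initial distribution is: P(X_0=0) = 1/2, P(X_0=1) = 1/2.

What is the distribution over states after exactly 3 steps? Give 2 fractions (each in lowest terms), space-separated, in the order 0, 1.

Propagating the distribution step by step (d_{t+1} = d_t * P):
d_0 = (0=1/2, 1=1/2)
  d_1[0] = 1/2*4/5 + 1/2*4/5 = 4/5
  d_1[1] = 1/2*1/5 + 1/2*1/5 = 1/5
d_1 = (0=4/5, 1=1/5)
  d_2[0] = 4/5*4/5 + 1/5*4/5 = 4/5
  d_2[1] = 4/5*1/5 + 1/5*1/5 = 1/5
d_2 = (0=4/5, 1=1/5)
  d_3[0] = 4/5*4/5 + 1/5*4/5 = 4/5
  d_3[1] = 4/5*1/5 + 1/5*1/5 = 1/5
d_3 = (0=4/5, 1=1/5)

Answer: 4/5 1/5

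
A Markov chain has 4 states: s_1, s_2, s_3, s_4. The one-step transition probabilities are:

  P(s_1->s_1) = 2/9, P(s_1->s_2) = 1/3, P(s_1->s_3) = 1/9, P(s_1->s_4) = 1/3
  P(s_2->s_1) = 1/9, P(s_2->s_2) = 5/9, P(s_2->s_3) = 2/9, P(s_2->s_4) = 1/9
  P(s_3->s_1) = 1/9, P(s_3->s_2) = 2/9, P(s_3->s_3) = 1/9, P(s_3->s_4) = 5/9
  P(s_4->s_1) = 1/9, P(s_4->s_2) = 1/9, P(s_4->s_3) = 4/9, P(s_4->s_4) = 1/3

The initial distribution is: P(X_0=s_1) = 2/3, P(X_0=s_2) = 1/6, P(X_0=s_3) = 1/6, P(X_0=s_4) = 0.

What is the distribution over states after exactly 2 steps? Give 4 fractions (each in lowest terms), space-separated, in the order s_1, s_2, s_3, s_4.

Propagating the distribution step by step (d_{t+1} = d_t * P):
d_0 = (s_1=2/3, s_2=1/6, s_3=1/6, s_4=0)
  d_1[s_1] = 2/3*2/9 + 1/6*1/9 + 1/6*1/9 + 0*1/9 = 5/27
  d_1[s_2] = 2/3*1/3 + 1/6*5/9 + 1/6*2/9 + 0*1/9 = 19/54
  d_1[s_3] = 2/3*1/9 + 1/6*2/9 + 1/6*1/9 + 0*4/9 = 7/54
  d_1[s_4] = 2/3*1/3 + 1/6*1/9 + 1/6*5/9 + 0*1/3 = 1/3
d_1 = (s_1=5/27, s_2=19/54, s_3=7/54, s_4=1/3)
  d_2[s_1] = 5/27*2/9 + 19/54*1/9 + 7/54*1/9 + 1/3*1/9 = 32/243
  d_2[s_2] = 5/27*1/3 + 19/54*5/9 + 7/54*2/9 + 1/3*1/9 = 157/486
  d_2[s_3] = 5/27*1/9 + 19/54*2/9 + 7/54*1/9 + 1/3*4/9 = 127/486
  d_2[s_4] = 5/27*1/3 + 19/54*1/9 + 7/54*5/9 + 1/3*1/3 = 23/81
d_2 = (s_1=32/243, s_2=157/486, s_3=127/486, s_4=23/81)

Answer: 32/243 157/486 127/486 23/81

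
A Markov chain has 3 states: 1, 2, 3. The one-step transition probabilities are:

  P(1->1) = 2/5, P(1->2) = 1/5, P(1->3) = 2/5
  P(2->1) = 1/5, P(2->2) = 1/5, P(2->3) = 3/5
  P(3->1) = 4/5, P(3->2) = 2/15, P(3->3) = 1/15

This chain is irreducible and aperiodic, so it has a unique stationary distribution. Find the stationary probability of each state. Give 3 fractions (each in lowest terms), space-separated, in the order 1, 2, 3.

Answer: 50/101 18/101 33/101

Derivation:
The stationary distribution satisfies pi = pi * P, i.e.:
  pi_1 = 2/5*pi_1 + 1/5*pi_2 + 4/5*pi_3
  pi_2 = 1/5*pi_1 + 1/5*pi_2 + 2/15*pi_3
  pi_3 = 2/5*pi_1 + 3/5*pi_2 + 1/15*pi_3
with normalization: pi_1 + pi_2 + pi_3 = 1.

Using the first 2 balance equations plus normalization, the linear system A*pi = b is:
  [-3/5, 1/5, 4/5] . pi = 0
  [1/5, -4/5, 2/15] . pi = 0
  [1, 1, 1] . pi = 1

Solving yields:
  pi_1 = 50/101
  pi_2 = 18/101
  pi_3 = 33/101

Verification (pi * P):
  50/101*2/5 + 18/101*1/5 + 33/101*4/5 = 50/101 = pi_1  (ok)
  50/101*1/5 + 18/101*1/5 + 33/101*2/15 = 18/101 = pi_2  (ok)
  50/101*2/5 + 18/101*3/5 + 33/101*1/15 = 33/101 = pi_3  (ok)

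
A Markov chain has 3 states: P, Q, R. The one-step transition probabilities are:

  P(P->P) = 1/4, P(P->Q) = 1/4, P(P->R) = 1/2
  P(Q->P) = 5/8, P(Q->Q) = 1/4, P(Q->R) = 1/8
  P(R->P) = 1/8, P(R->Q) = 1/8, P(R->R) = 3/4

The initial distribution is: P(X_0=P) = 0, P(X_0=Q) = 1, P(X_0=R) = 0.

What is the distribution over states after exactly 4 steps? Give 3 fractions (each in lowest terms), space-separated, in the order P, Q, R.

Propagating the distribution step by step (d_{t+1} = d_t * P):
d_0 = (P=0, Q=1, R=0)
  d_1[P] = 0*1/4 + 1*5/8 + 0*1/8 = 5/8
  d_1[Q] = 0*1/4 + 1*1/4 + 0*1/8 = 1/4
  d_1[R] = 0*1/2 + 1*1/8 + 0*3/4 = 1/8
d_1 = (P=5/8, Q=1/4, R=1/8)
  d_2[P] = 5/8*1/4 + 1/4*5/8 + 1/8*1/8 = 21/64
  d_2[Q] = 5/8*1/4 + 1/4*1/4 + 1/8*1/8 = 15/64
  d_2[R] = 5/8*1/2 + 1/4*1/8 + 1/8*3/4 = 7/16
d_2 = (P=21/64, Q=15/64, R=7/16)
  d_3[P] = 21/64*1/4 + 15/64*5/8 + 7/16*1/8 = 145/512
  d_3[Q] = 21/64*1/4 + 15/64*1/4 + 7/16*1/8 = 25/128
  d_3[R] = 21/64*1/2 + 15/64*1/8 + 7/16*3/4 = 267/512
d_3 = (P=145/512, Q=25/128, R=267/512)
  d_4[P] = 145/512*1/4 + 25/128*5/8 + 267/512*1/8 = 1057/4096
  d_4[Q] = 145/512*1/4 + 25/128*1/4 + 267/512*1/8 = 757/4096
  d_4[R] = 145/512*1/2 + 25/128*1/8 + 267/512*3/4 = 1141/2048
d_4 = (P=1057/4096, Q=757/4096, R=1141/2048)

Answer: 1057/4096 757/4096 1141/2048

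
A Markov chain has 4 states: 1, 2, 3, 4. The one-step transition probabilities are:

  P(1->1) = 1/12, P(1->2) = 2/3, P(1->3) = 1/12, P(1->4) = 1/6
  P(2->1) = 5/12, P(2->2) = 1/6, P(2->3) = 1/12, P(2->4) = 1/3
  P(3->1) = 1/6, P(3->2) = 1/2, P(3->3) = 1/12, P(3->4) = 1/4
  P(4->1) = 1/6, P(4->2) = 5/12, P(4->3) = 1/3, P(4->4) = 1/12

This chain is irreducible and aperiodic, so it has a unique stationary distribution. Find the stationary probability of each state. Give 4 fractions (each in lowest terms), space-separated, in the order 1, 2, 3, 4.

The stationary distribution satisfies pi = pi * P, i.e.:
  pi_1 = 1/12*pi_1 + 5/12*pi_2 + 1/6*pi_3 + 1/6*pi_4
  pi_2 = 2/3*pi_1 + 1/6*pi_2 + 1/2*pi_3 + 5/12*pi_4
  pi_3 = 1/12*pi_1 + 1/12*pi_2 + 1/12*pi_3 + 1/3*pi_4
  pi_4 = 1/6*pi_1 + 1/3*pi_2 + 1/4*pi_3 + 1/12*pi_4
with normalization: pi_1 + pi_2 + pi_3 + pi_4 = 1.

Using the first 3 balance equations plus normalization, the linear system A*pi = b is:
  [-11/12, 5/12, 1/6, 1/6] . pi = 0
  [2/3, -5/6, 1/2, 5/12] . pi = 0
  [1/12, 1/12, -11/12, 1/3] . pi = 0
  [1, 1, 1, 1] . pi = 1

Solving yields:
  pi_1 = 21/86
  pi_2 = 101/258
  pi_3 = 6/43
  pi_4 = 29/129

Verification (pi * P):
  21/86*1/12 + 101/258*5/12 + 6/43*1/6 + 29/129*1/6 = 21/86 = pi_1  (ok)
  21/86*2/3 + 101/258*1/6 + 6/43*1/2 + 29/129*5/12 = 101/258 = pi_2  (ok)
  21/86*1/12 + 101/258*1/12 + 6/43*1/12 + 29/129*1/3 = 6/43 = pi_3  (ok)
  21/86*1/6 + 101/258*1/3 + 6/43*1/4 + 29/129*1/12 = 29/129 = pi_4  (ok)

Answer: 21/86 101/258 6/43 29/129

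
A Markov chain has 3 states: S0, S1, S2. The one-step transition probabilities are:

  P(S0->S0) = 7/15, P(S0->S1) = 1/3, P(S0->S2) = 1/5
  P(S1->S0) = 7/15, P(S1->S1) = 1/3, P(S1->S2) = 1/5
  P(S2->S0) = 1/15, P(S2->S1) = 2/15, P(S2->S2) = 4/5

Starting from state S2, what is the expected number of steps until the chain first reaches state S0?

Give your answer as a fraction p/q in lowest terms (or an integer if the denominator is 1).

Answer: 15/2

Derivation:
Let h_i = expected steps to first reach S0 from state i.
Boundary: h_S0 = 0.
First-step equations for the other states:
  h_S1 = 1 + 7/15*h_S0 + 1/3*h_S1 + 1/5*h_S2
  h_S2 = 1 + 1/15*h_S0 + 2/15*h_S1 + 4/5*h_S2

Substituting h_S0 = 0 and rearranging gives the linear system (I - Q) h = 1:
  [2/3, -1/5] . (h_S1, h_S2) = 1
  [-2/15, 1/5] . (h_S1, h_S2) = 1

Solving yields:
  h_S1 = 15/4
  h_S2 = 15/2

Starting state is S2, so the expected hitting time is h_S2 = 15/2.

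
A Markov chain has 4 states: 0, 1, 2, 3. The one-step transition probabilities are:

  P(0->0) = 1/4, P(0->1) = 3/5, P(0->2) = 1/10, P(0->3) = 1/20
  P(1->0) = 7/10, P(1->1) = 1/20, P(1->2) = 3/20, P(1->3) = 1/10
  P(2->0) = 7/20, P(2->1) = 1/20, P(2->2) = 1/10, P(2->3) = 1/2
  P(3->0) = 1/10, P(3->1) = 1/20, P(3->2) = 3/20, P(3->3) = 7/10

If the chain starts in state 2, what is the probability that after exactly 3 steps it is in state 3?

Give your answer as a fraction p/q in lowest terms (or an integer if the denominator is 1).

Computing P^3 by repeated multiplication:
P^1 =
  0: [1/4, 3/5, 1/10, 1/20]
  1: [7/10, 1/20, 3/20, 1/10]
  2: [7/20, 1/20, 1/10, 1/2]
  3: [1/10, 1/20, 3/20, 7/10]
P^2 =
  0: [209/400, 3/16, 53/400, 63/400]
  1: [109/400, 87/200, 43/400, 37/200]
  2: [83/400, 97/400, 51/400, 169/400]
  3: [73/400, 21/200, 11/80, 23/40]
P^3 =
  0: [81/250, 2699/8000, 469/4000, 1771/8000]
  1: [343/800, 1599/8000, 131/1000, 1923/8000]
  2: [617/2000, 1313/8000, 533/4000, 3153/8000]
  3: [899/4000, 1203/8000, 67/500, 3927/8000]

(P^3)[2 -> 3] = 3153/8000

Answer: 3153/8000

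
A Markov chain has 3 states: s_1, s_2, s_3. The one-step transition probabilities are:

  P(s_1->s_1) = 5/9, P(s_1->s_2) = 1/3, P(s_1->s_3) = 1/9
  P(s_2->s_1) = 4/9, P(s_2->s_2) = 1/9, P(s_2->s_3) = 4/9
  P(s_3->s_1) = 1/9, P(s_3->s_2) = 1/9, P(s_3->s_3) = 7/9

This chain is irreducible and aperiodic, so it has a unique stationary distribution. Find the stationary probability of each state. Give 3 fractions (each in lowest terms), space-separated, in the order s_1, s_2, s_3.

Answer: 4/13 7/39 20/39

Derivation:
The stationary distribution satisfies pi = pi * P, i.e.:
  pi_s_1 = 5/9*pi_s_1 + 4/9*pi_s_2 + 1/9*pi_s_3
  pi_s_2 = 1/3*pi_s_1 + 1/9*pi_s_2 + 1/9*pi_s_3
  pi_s_3 = 1/9*pi_s_1 + 4/9*pi_s_2 + 7/9*pi_s_3
with normalization: pi_s_1 + pi_s_2 + pi_s_3 = 1.

Using the first 2 balance equations plus normalization, the linear system A*pi = b is:
  [-4/9, 4/9, 1/9] . pi = 0
  [1/3, -8/9, 1/9] . pi = 0
  [1, 1, 1] . pi = 1

Solving yields:
  pi_s_1 = 4/13
  pi_s_2 = 7/39
  pi_s_3 = 20/39

Verification (pi * P):
  4/13*5/9 + 7/39*4/9 + 20/39*1/9 = 4/13 = pi_s_1  (ok)
  4/13*1/3 + 7/39*1/9 + 20/39*1/9 = 7/39 = pi_s_2  (ok)
  4/13*1/9 + 7/39*4/9 + 20/39*7/9 = 20/39 = pi_s_3  (ok)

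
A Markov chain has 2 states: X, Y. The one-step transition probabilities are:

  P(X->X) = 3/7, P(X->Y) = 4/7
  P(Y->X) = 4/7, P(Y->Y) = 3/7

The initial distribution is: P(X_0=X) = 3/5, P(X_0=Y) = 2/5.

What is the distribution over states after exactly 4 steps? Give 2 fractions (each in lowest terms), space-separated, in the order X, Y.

Propagating the distribution step by step (d_{t+1} = d_t * P):
d_0 = (X=3/5, Y=2/5)
  d_1[X] = 3/5*3/7 + 2/5*4/7 = 17/35
  d_1[Y] = 3/5*4/7 + 2/5*3/7 = 18/35
d_1 = (X=17/35, Y=18/35)
  d_2[X] = 17/35*3/7 + 18/35*4/7 = 123/245
  d_2[Y] = 17/35*4/7 + 18/35*3/7 = 122/245
d_2 = (X=123/245, Y=122/245)
  d_3[X] = 123/245*3/7 + 122/245*4/7 = 857/1715
  d_3[Y] = 123/245*4/7 + 122/245*3/7 = 858/1715
d_3 = (X=857/1715, Y=858/1715)
  d_4[X] = 857/1715*3/7 + 858/1715*4/7 = 6003/12005
  d_4[Y] = 857/1715*4/7 + 858/1715*3/7 = 6002/12005
d_4 = (X=6003/12005, Y=6002/12005)

Answer: 6003/12005 6002/12005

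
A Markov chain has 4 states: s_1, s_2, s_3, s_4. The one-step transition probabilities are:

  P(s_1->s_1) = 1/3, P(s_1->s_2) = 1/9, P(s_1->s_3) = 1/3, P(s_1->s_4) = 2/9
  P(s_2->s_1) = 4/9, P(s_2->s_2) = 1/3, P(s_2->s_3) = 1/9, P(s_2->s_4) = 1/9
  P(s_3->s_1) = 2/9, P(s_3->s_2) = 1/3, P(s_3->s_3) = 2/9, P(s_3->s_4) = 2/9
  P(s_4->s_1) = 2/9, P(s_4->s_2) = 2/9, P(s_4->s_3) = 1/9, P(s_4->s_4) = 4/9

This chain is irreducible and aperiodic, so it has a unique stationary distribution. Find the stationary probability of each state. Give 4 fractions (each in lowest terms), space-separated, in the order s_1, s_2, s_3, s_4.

The stationary distribution satisfies pi = pi * P, i.e.:
  pi_s_1 = 1/3*pi_s_1 + 4/9*pi_s_2 + 2/9*pi_s_3 + 2/9*pi_s_4
  pi_s_2 = 1/9*pi_s_1 + 1/3*pi_s_2 + 1/3*pi_s_3 + 2/9*pi_s_4
  pi_s_3 = 1/3*pi_s_1 + 1/9*pi_s_2 + 2/9*pi_s_3 + 1/9*pi_s_4
  pi_s_4 = 2/9*pi_s_1 + 1/9*pi_s_2 + 2/9*pi_s_3 + 4/9*pi_s_4
with normalization: pi_s_1 + pi_s_2 + pi_s_3 + pi_s_4 = 1.

Using the first 3 balance equations plus normalization, the linear system A*pi = b is:
  [-2/3, 4/9, 2/9, 2/9] . pi = 0
  [1/9, -2/3, 1/3, 2/9] . pi = 0
  [1/3, 1/9, -7/9, 1/9] . pi = 0
  [1, 1, 1, 1] . pi = 1

Solving yields:
  pi_s_1 = 81/262
  pi_s_2 = 31/131
  pi_s_3 = 53/262
  pi_s_4 = 33/131

Verification (pi * P):
  81/262*1/3 + 31/131*4/9 + 53/262*2/9 + 33/131*2/9 = 81/262 = pi_s_1  (ok)
  81/262*1/9 + 31/131*1/3 + 53/262*1/3 + 33/131*2/9 = 31/131 = pi_s_2  (ok)
  81/262*1/3 + 31/131*1/9 + 53/262*2/9 + 33/131*1/9 = 53/262 = pi_s_3  (ok)
  81/262*2/9 + 31/131*1/9 + 53/262*2/9 + 33/131*4/9 = 33/131 = pi_s_4  (ok)

Answer: 81/262 31/131 53/262 33/131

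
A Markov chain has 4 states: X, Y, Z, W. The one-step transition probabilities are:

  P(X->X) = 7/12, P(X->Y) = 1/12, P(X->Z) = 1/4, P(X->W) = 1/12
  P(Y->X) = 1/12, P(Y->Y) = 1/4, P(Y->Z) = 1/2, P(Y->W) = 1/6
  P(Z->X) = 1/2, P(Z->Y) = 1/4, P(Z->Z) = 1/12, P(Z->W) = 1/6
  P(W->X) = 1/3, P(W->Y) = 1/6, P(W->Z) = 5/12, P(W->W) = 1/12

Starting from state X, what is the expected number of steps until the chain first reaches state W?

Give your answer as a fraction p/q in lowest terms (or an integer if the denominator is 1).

Let h_i = expected steps to first reach W from state i.
Boundary: h_W = 0.
First-step equations for the other states:
  h_X = 1 + 7/12*h_X + 1/12*h_Y + 1/4*h_Z + 1/12*h_W
  h_Y = 1 + 1/12*h_X + 1/4*h_Y + 1/2*h_Z + 1/6*h_W
  h_Z = 1 + 1/2*h_X + 1/4*h_Y + 1/12*h_Z + 1/6*h_W

Substituting h_W = 0 and rearranging gives the linear system (I - Q) h = 1:
  [5/12, -1/12, -1/4] . (h_X, h_Y, h_Z) = 1
  [-1/12, 3/4, -1/2] . (h_X, h_Y, h_Z) = 1
  [-1/2, -1/4, 11/12] . (h_X, h_Y, h_Z) = 1

Solving yields:
  h_X = 1608/187
  h_Y = 1404/187
  h_Z = 1464/187

Starting state is X, so the expected hitting time is h_X = 1608/187.

Answer: 1608/187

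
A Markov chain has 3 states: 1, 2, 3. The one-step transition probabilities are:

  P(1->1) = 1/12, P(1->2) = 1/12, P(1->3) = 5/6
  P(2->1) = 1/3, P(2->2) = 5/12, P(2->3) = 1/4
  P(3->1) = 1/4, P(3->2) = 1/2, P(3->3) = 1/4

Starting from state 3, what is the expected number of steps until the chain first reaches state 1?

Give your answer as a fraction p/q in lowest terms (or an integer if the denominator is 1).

Let h_i = expected steps to first reach 1 from state i.
Boundary: h_1 = 0.
First-step equations for the other states:
  h_2 = 1 + 1/3*h_1 + 5/12*h_2 + 1/4*h_3
  h_3 = 1 + 1/4*h_1 + 1/2*h_2 + 1/4*h_3

Substituting h_1 = 0 and rearranging gives the linear system (I - Q) h = 1:
  [7/12, -1/4] . (h_2, h_3) = 1
  [-1/2, 3/4] . (h_2, h_3) = 1

Solving yields:
  h_2 = 16/5
  h_3 = 52/15

Starting state is 3, so the expected hitting time is h_3 = 52/15.

Answer: 52/15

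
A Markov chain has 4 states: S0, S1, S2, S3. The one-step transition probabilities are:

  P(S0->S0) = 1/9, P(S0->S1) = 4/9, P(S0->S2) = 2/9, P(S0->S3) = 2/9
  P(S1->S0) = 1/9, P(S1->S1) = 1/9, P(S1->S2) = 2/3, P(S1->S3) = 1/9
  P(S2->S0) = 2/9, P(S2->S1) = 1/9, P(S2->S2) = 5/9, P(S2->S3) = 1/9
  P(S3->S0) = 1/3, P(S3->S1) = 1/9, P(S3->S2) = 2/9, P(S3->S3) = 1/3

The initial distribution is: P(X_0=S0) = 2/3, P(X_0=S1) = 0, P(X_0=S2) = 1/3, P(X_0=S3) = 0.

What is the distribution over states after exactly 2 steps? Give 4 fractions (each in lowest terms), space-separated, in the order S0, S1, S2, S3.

Propagating the distribution step by step (d_{t+1} = d_t * P):
d_0 = (S0=2/3, S1=0, S2=1/3, S3=0)
  d_1[S0] = 2/3*1/9 + 0*1/9 + 1/3*2/9 + 0*1/3 = 4/27
  d_1[S1] = 2/3*4/9 + 0*1/9 + 1/3*1/9 + 0*1/9 = 1/3
  d_1[S2] = 2/3*2/9 + 0*2/3 + 1/3*5/9 + 0*2/9 = 1/3
  d_1[S3] = 2/3*2/9 + 0*1/9 + 1/3*1/9 + 0*1/3 = 5/27
d_1 = (S0=4/27, S1=1/3, S2=1/3, S3=5/27)
  d_2[S0] = 4/27*1/9 + 1/3*1/9 + 1/3*2/9 + 5/27*1/3 = 46/243
  d_2[S1] = 4/27*4/9 + 1/3*1/9 + 1/3*1/9 + 5/27*1/9 = 13/81
  d_2[S2] = 4/27*2/9 + 1/3*2/3 + 1/3*5/9 + 5/27*2/9 = 13/27
  d_2[S3] = 4/27*2/9 + 1/3*1/9 + 1/3*1/9 + 5/27*1/3 = 41/243
d_2 = (S0=46/243, S1=13/81, S2=13/27, S3=41/243)

Answer: 46/243 13/81 13/27 41/243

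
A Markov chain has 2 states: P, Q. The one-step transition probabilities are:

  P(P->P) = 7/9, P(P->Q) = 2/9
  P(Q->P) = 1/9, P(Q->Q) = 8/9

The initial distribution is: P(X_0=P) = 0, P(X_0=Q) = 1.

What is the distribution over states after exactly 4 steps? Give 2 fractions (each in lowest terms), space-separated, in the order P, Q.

Answer: 65/243 178/243

Derivation:
Propagating the distribution step by step (d_{t+1} = d_t * P):
d_0 = (P=0, Q=1)
  d_1[P] = 0*7/9 + 1*1/9 = 1/9
  d_1[Q] = 0*2/9 + 1*8/9 = 8/9
d_1 = (P=1/9, Q=8/9)
  d_2[P] = 1/9*7/9 + 8/9*1/9 = 5/27
  d_2[Q] = 1/9*2/9 + 8/9*8/9 = 22/27
d_2 = (P=5/27, Q=22/27)
  d_3[P] = 5/27*7/9 + 22/27*1/9 = 19/81
  d_3[Q] = 5/27*2/9 + 22/27*8/9 = 62/81
d_3 = (P=19/81, Q=62/81)
  d_4[P] = 19/81*7/9 + 62/81*1/9 = 65/243
  d_4[Q] = 19/81*2/9 + 62/81*8/9 = 178/243
d_4 = (P=65/243, Q=178/243)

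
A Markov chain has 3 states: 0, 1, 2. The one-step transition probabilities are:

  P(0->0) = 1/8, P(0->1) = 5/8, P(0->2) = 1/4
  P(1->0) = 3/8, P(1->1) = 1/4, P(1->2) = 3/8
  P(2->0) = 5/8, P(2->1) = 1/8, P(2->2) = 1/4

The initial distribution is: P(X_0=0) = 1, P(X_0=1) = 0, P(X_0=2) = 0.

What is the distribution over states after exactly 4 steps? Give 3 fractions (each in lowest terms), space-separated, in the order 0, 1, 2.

Answer: 731/2048 1425/4096 1209/4096

Derivation:
Propagating the distribution step by step (d_{t+1} = d_t * P):
d_0 = (0=1, 1=0, 2=0)
  d_1[0] = 1*1/8 + 0*3/8 + 0*5/8 = 1/8
  d_1[1] = 1*5/8 + 0*1/4 + 0*1/8 = 5/8
  d_1[2] = 1*1/4 + 0*3/8 + 0*1/4 = 1/4
d_1 = (0=1/8, 1=5/8, 2=1/4)
  d_2[0] = 1/8*1/8 + 5/8*3/8 + 1/4*5/8 = 13/32
  d_2[1] = 1/8*5/8 + 5/8*1/4 + 1/4*1/8 = 17/64
  d_2[2] = 1/8*1/4 + 5/8*3/8 + 1/4*1/4 = 21/64
d_2 = (0=13/32, 1=17/64, 2=21/64)
  d_3[0] = 13/32*1/8 + 17/64*3/8 + 21/64*5/8 = 91/256
  d_3[1] = 13/32*5/8 + 17/64*1/4 + 21/64*1/8 = 185/512
  d_3[2] = 13/32*1/4 + 17/64*3/8 + 21/64*1/4 = 145/512
d_3 = (0=91/256, 1=185/512, 2=145/512)
  d_4[0] = 91/256*1/8 + 185/512*3/8 + 145/512*5/8 = 731/2048
  d_4[1] = 91/256*5/8 + 185/512*1/4 + 145/512*1/8 = 1425/4096
  d_4[2] = 91/256*1/4 + 185/512*3/8 + 145/512*1/4 = 1209/4096
d_4 = (0=731/2048, 1=1425/4096, 2=1209/4096)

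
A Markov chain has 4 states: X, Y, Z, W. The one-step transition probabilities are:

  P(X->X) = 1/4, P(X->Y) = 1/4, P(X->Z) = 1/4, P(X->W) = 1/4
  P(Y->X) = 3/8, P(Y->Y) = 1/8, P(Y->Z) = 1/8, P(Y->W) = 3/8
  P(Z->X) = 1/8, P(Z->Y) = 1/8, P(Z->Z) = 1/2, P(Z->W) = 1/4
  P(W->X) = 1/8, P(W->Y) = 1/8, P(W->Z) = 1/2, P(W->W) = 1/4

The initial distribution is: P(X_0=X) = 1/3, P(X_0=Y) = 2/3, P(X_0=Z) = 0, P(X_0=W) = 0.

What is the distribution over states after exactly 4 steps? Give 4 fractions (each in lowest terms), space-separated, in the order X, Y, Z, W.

Propagating the distribution step by step (d_{t+1} = d_t * P):
d_0 = (X=1/3, Y=2/3, Z=0, W=0)
  d_1[X] = 1/3*1/4 + 2/3*3/8 + 0*1/8 + 0*1/8 = 1/3
  d_1[Y] = 1/3*1/4 + 2/3*1/8 + 0*1/8 + 0*1/8 = 1/6
  d_1[Z] = 1/3*1/4 + 2/3*1/8 + 0*1/2 + 0*1/2 = 1/6
  d_1[W] = 1/3*1/4 + 2/3*3/8 + 0*1/4 + 0*1/4 = 1/3
d_1 = (X=1/3, Y=1/6, Z=1/6, W=1/3)
  d_2[X] = 1/3*1/4 + 1/6*3/8 + 1/6*1/8 + 1/3*1/8 = 5/24
  d_2[Y] = 1/3*1/4 + 1/6*1/8 + 1/6*1/8 + 1/3*1/8 = 1/6
  d_2[Z] = 1/3*1/4 + 1/6*1/8 + 1/6*1/2 + 1/3*1/2 = 17/48
  d_2[W] = 1/3*1/4 + 1/6*3/8 + 1/6*1/4 + 1/3*1/4 = 13/48
d_2 = (X=5/24, Y=1/6, Z=17/48, W=13/48)
  d_3[X] = 5/24*1/4 + 1/6*3/8 + 17/48*1/8 + 13/48*1/8 = 37/192
  d_3[Y] = 5/24*1/4 + 1/6*1/8 + 17/48*1/8 + 13/48*1/8 = 29/192
  d_3[Z] = 5/24*1/4 + 1/6*1/8 + 17/48*1/2 + 13/48*1/2 = 37/96
  d_3[W] = 5/24*1/4 + 1/6*3/8 + 17/48*1/4 + 13/48*1/4 = 13/48
d_3 = (X=37/192, Y=29/192, Z=37/96, W=13/48)
  d_4[X] = 37/192*1/4 + 29/192*3/8 + 37/96*1/8 + 13/48*1/8 = 287/1536
  d_4[Y] = 37/192*1/4 + 29/192*1/8 + 37/96*1/8 + 13/48*1/8 = 229/1536
  d_4[Z] = 37/192*1/4 + 29/192*1/8 + 37/96*1/2 + 13/48*1/2 = 607/1536
  d_4[W] = 37/192*1/4 + 29/192*3/8 + 37/96*1/4 + 13/48*1/4 = 413/1536
d_4 = (X=287/1536, Y=229/1536, Z=607/1536, W=413/1536)

Answer: 287/1536 229/1536 607/1536 413/1536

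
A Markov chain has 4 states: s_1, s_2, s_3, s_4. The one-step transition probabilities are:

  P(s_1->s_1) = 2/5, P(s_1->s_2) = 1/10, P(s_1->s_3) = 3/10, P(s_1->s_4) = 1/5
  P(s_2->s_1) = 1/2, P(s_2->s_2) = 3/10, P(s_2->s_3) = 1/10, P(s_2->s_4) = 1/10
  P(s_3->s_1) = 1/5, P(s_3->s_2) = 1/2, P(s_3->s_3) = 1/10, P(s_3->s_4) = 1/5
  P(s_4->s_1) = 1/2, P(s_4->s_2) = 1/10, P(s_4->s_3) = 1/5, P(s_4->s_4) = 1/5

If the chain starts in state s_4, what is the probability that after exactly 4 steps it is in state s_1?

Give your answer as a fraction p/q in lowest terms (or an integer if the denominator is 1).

Answer: 2007/5000

Derivation:
Computing P^4 by repeated multiplication:
P^1 =
  s_1: [2/5, 1/10, 3/10, 1/5]
  s_2: [1/2, 3/10, 1/10, 1/10]
  s_3: [1/5, 1/2, 1/10, 1/5]
  s_4: [1/2, 1/10, 1/5, 1/5]
P^2 =
  s_1: [37/100, 6/25, 1/5, 19/100]
  s_2: [21/50, 1/5, 21/100, 17/100]
  s_3: [9/20, 6/25, 4/25, 3/20]
  s_4: [39/100, 1/5, 11/50, 19/100]
P^3 =
  s_1: [403/1000, 57/250, 193/1000, 22/125]
  s_2: [79/200, 28/125, 201/1000, 9/50]
  s_3: [407/1000, 53/250, 41/200, 22/125]
  s_4: [79/200, 57/250, 197/1000, 9/50]
P^4 =
  s_1: [2009/5000, 557/2500, 991/5000, 443/2500]
  s_2: [2001/5000, 563/2500, 197/1000, 111/625]
  s_3: [1989/5000, 561/2500, 199/1000, 447/2500]
  s_4: [2007/5000, 561/2500, 197/1000, 443/2500]

(P^4)[s_4 -> s_1] = 2007/5000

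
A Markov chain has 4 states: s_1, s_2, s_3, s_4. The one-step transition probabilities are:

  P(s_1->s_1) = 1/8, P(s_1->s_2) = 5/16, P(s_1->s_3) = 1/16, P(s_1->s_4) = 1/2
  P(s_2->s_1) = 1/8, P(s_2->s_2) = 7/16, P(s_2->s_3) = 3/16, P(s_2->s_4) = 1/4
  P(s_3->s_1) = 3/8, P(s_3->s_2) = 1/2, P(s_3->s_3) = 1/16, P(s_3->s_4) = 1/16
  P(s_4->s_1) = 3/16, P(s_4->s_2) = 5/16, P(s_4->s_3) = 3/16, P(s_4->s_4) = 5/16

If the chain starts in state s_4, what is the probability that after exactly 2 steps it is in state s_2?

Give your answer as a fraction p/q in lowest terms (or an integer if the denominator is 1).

Computing P^2 by repeated multiplication:
P^1 =
  s_1: [1/8, 5/16, 1/16, 1/2]
  s_2: [1/8, 7/16, 3/16, 1/4]
  s_3: [3/8, 1/2, 1/16, 1/16]
  s_4: [3/16, 5/16, 3/16, 5/16]
P^2 =
  s_1: [11/64, 93/256, 21/128, 77/256]
  s_2: [3/16, 103/256, 19/128, 67/256]
  s_3: [37/256, 99/256, 17/128, 43/128]
  s_4: [49/256, 99/256, 9/64, 9/32]

(P^2)[s_4 -> s_2] = 99/256

Answer: 99/256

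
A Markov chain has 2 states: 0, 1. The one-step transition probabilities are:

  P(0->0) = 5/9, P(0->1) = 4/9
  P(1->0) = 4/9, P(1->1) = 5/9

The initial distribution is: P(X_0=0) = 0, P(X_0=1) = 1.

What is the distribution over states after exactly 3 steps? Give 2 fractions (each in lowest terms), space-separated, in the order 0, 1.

Propagating the distribution step by step (d_{t+1} = d_t * P):
d_0 = (0=0, 1=1)
  d_1[0] = 0*5/9 + 1*4/9 = 4/9
  d_1[1] = 0*4/9 + 1*5/9 = 5/9
d_1 = (0=4/9, 1=5/9)
  d_2[0] = 4/9*5/9 + 5/9*4/9 = 40/81
  d_2[1] = 4/9*4/9 + 5/9*5/9 = 41/81
d_2 = (0=40/81, 1=41/81)
  d_3[0] = 40/81*5/9 + 41/81*4/9 = 364/729
  d_3[1] = 40/81*4/9 + 41/81*5/9 = 365/729
d_3 = (0=364/729, 1=365/729)

Answer: 364/729 365/729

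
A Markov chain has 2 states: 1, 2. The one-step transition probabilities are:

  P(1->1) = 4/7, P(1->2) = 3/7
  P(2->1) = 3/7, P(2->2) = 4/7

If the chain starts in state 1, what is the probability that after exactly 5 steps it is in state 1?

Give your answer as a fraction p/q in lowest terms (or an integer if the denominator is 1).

Answer: 8404/16807

Derivation:
Computing P^5 by repeated multiplication:
P^1 =
  1: [4/7, 3/7]
  2: [3/7, 4/7]
P^2 =
  1: [25/49, 24/49]
  2: [24/49, 25/49]
P^3 =
  1: [172/343, 171/343]
  2: [171/343, 172/343]
P^4 =
  1: [1201/2401, 1200/2401]
  2: [1200/2401, 1201/2401]
P^5 =
  1: [8404/16807, 8403/16807]
  2: [8403/16807, 8404/16807]

(P^5)[1 -> 1] = 8404/16807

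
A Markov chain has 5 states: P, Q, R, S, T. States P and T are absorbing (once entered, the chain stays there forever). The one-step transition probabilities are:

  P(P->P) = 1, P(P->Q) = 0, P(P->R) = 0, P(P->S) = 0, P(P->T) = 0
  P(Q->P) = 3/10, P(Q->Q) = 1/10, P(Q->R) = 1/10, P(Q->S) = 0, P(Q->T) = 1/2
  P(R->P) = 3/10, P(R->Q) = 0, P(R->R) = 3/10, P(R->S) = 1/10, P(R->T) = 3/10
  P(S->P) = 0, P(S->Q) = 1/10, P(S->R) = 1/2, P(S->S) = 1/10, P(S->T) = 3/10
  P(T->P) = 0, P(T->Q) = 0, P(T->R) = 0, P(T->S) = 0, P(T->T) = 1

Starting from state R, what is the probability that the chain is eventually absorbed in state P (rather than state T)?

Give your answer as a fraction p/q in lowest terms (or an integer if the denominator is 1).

Let a_i = P(absorbed in P | start in state i).
Boundary conditions: a_P = 1, a_T = 0.
For each transient state i, a_i = sum_j P(i->j) * a_j:
  a_Q = 3/10*a_P + 1/10*a_Q + 1/10*a_R + 0*a_S + 1/2*a_T
  a_R = 3/10*a_P + 0*a_Q + 3/10*a_R + 1/10*a_S + 3/10*a_T
  a_S = 0*a_P + 1/10*a_Q + 1/2*a_R + 1/10*a_S + 3/10*a_T

Substituting a_P = 1 and a_T = 0, rearrange to (I - Q) a = r where r[i] = P(i -> P):
  [9/10, -1/10, 0] . (a_Q, a_R, a_S) = 3/10
  [0, 7/10, -1/10] . (a_Q, a_R, a_S) = 3/10
  [-1/10, -1/2, 9/10] . (a_Q, a_R, a_S) = 0

Solving yields:
  a_Q = 201/521
  a_R = 246/521
  a_S = 159/521

Starting state is R, so the absorption probability is a_R = 246/521.

Answer: 246/521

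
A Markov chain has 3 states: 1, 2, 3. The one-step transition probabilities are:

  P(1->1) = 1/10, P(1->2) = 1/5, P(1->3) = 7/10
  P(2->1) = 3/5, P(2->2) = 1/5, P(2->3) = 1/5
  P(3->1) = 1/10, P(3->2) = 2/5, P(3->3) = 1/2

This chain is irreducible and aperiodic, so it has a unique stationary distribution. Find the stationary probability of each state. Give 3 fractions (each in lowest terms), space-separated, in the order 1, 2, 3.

The stationary distribution satisfies pi = pi * P, i.e.:
  pi_1 = 1/10*pi_1 + 3/5*pi_2 + 1/10*pi_3
  pi_2 = 1/5*pi_1 + 1/5*pi_2 + 2/5*pi_3
  pi_3 = 7/10*pi_1 + 1/5*pi_2 + 1/2*pi_3
with normalization: pi_1 + pi_2 + pi_3 = 1.

Using the first 2 balance equations plus normalization, the linear system A*pi = b is:
  [-9/10, 3/5, 1/10] . pi = 0
  [1/5, -4/5, 2/5] . pi = 0
  [1, 1, 1] . pi = 1

Solving yields:
  pi_1 = 16/65
  pi_2 = 19/65
  pi_3 = 6/13

Verification (pi * P):
  16/65*1/10 + 19/65*3/5 + 6/13*1/10 = 16/65 = pi_1  (ok)
  16/65*1/5 + 19/65*1/5 + 6/13*2/5 = 19/65 = pi_2  (ok)
  16/65*7/10 + 19/65*1/5 + 6/13*1/2 = 6/13 = pi_3  (ok)

Answer: 16/65 19/65 6/13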